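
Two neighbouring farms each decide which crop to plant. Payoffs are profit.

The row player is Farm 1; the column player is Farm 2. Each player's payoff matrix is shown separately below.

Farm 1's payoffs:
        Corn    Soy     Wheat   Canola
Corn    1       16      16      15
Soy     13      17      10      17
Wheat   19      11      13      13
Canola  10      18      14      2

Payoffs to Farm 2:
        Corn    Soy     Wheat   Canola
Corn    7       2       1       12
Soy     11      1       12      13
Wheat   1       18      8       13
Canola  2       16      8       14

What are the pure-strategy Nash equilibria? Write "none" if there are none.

(Soy, Canola) and (Canola, Soy)

For each strategy profile, look for a profitable unilateral deviation.
(Corn, Corn): Farm 1 can switch to Soy (1 → 13). Not NE.
(Corn, Soy): Farm 1 can switch to Soy (16 → 17). Not NE.
(Corn, Wheat): Farm 2 can switch to Corn (1 → 7). Not NE.
(Corn, Canola): Farm 1 can switch to Soy (15 → 17). Not NE.
(Soy, Corn): Farm 1 can switch to Wheat (13 → 19). Not NE.
(Soy, Soy): Farm 1 can switch to Canola (17 → 18). Not NE.
(Soy, Wheat): Farm 1 can switch to Corn (10 → 16). Not NE.
(Soy, Canola): Farm 1 gets 17, best alternative 15; Farm 2 gets 13, best alternative 12. No profitable deviation — NE.
(Wheat, Corn): Farm 2 can switch to Soy (1 → 18). Not NE.
(Wheat, Soy): Farm 1 can switch to Corn (11 → 16). Not NE.
(Wheat, Wheat): Farm 1 can switch to Corn (13 → 16). Not NE.
(Canola, Soy): Farm 1 gets 18, best alternative 17; Farm 2 gets 16, best alternative 14. No profitable deviation — NE.
(The remaining 4 profiles each have a profitable deviation by the same check.)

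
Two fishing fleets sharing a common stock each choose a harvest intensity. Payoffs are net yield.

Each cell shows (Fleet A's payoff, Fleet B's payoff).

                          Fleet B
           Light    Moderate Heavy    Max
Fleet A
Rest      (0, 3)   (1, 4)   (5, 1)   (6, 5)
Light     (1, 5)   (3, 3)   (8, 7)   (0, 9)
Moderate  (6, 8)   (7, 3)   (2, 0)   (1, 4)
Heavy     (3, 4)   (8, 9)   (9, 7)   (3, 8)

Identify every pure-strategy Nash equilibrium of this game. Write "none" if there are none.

(Rest, Max), (Moderate, Light), (Heavy, Moderate)

Check each profile: it is a Nash equilibrium iff no player can strictly gain by switching unilaterally.
(Rest, Light): Fleet A can switch to Light (0 → 1). Not NE.
(Rest, Moderate): Fleet A can switch to Light (1 → 3). Not NE.
(Rest, Heavy): Fleet A can switch to Light (5 → 8). Not NE.
(Rest, Max): Fleet A gets 6, best alternative 3; Fleet B gets 5, best alternative 4. No profitable deviation — NE.
(Light, Light): Fleet A can switch to Moderate (1 → 6). Not NE.
(Light, Moderate): Fleet A can switch to Moderate (3 → 7). Not NE.
(Light, Heavy): Fleet A can switch to Heavy (8 → 9). Not NE.
(Light, Max): Fleet A can switch to Rest (0 → 6). Not NE.
(Moderate, Light): Fleet A gets 6, best alternative 3; Fleet B gets 8, best alternative 4. No profitable deviation — NE.
(Moderate, Moderate): Fleet A can switch to Heavy (7 → 8). Not NE.
(Moderate, Heavy): Fleet A can switch to Rest (2 → 5). Not NE.
(Moderate, Max): Fleet A can switch to Rest (1 → 6). Not NE.
(Heavy, Moderate): Fleet A gets 8, best alternative 7; Fleet B gets 9, best alternative 8. No profitable deviation — NE.
(The remaining 3 profiles each have a profitable deviation by the same check.)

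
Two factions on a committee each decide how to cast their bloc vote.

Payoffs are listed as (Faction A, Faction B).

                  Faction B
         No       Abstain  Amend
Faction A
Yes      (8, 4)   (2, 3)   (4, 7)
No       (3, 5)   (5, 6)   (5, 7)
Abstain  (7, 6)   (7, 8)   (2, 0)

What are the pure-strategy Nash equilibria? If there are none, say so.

Faction A against No: payoffs 8, 3, 7 → best response Yes.
Faction A against Abstain: payoffs 2, 5, 7 → best response Abstain.
Faction A against Amend: payoffs 4, 5, 2 → best response No.
Faction B against Yes: payoffs 4, 3, 7 → best response Amend.
Faction B against No: payoffs 5, 6, 7 → best response Amend.
Faction B against Abstain: payoffs 6, 8, 0 → best response Abstain.
Mutual best responses: (No, Amend); (Abstain, Abstain).

The pure Nash equilibria are (No, Amend); (Abstain, Abstain).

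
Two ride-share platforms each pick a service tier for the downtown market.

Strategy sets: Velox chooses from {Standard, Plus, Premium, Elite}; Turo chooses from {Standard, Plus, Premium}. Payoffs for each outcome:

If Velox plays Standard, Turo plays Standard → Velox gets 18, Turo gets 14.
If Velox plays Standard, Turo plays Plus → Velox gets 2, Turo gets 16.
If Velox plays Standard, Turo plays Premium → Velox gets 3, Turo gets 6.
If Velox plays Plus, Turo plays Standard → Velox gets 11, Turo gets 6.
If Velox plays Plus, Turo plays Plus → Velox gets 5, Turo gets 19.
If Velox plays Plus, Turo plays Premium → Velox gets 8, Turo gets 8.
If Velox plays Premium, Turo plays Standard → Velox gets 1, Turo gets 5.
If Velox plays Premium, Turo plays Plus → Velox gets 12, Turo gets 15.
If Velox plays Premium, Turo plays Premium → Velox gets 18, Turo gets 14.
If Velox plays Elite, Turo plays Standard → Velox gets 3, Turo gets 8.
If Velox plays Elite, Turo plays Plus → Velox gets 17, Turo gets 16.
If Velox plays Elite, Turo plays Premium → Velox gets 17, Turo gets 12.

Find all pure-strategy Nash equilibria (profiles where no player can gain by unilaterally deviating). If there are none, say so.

Check each profile: it is a Nash equilibrium iff no player can strictly gain by switching unilaterally.
(Standard, Standard): Turo can switch to Plus (14 → 16). Not NE.
(Standard, Plus): Velox can switch to Plus (2 → 5). Not NE.
(Standard, Premium): Velox can switch to Plus (3 → 8). Not NE.
(Plus, Standard): Velox can switch to Standard (11 → 18). Not NE.
(Plus, Plus): Velox can switch to Premium (5 → 12). Not NE.
(Plus, Premium): Velox can switch to Premium (8 → 18). Not NE.
(Elite, Plus): Velox gets 17, best alternative 12; Turo gets 16, best alternative 12. No profitable deviation — NE.
(The remaining 5 profiles each have a profitable deviation by the same check.)

The unique pure-strategy Nash equilibrium is (Elite, Plus).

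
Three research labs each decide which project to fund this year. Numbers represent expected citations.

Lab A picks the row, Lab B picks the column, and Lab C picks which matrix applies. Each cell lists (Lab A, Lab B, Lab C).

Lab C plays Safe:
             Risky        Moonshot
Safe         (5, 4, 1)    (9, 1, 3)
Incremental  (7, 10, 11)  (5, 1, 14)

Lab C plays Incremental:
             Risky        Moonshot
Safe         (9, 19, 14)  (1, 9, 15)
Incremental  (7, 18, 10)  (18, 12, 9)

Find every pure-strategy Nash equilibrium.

The pure Nash equilibria are (Safe, Risky, Incremental) and (Incremental, Risky, Safe).

For each strategy profile, look for a profitable unilateral deviation.
(Safe, Risky, Safe): Lab A can switch to Incremental (5 → 7). Not NE.
(Safe, Risky, Incremental): Lab A gets 9, best alternative 7; Lab B gets 19, best alternative 9; Lab C gets 14, best alternative 1. No profitable deviation — NE.
(Safe, Moonshot, Safe): Lab B can switch to Risky (1 → 4). Not NE.
(Safe, Moonshot, Incremental): Lab A can switch to Incremental (1 → 18). Not NE.
(Incremental, Risky, Safe): Lab A gets 7, best alternative 5; Lab B gets 10, best alternative 1; Lab C gets 11, best alternative 10. No profitable deviation — NE.
(Incremental, Risky, Incremental): Lab A can switch to Safe (7 → 9). Not NE.
(Incremental, Moonshot, Safe): Lab A can switch to Safe (5 → 9). Not NE.
(Incremental, Moonshot, Incremental): Lab B can switch to Risky (12 → 18). Not NE.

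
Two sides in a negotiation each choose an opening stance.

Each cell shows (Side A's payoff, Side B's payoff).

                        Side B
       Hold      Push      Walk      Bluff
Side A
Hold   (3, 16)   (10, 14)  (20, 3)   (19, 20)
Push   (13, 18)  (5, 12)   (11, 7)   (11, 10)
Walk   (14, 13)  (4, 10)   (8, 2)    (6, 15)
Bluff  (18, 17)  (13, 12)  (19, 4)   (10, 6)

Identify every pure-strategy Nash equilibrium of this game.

(Hold, Hold): Side A can switch to Push (3 → 13). Not NE.
(Hold, Push): Side A can switch to Bluff (10 → 13). Not NE.
(Hold, Walk): Side B can switch to Hold (3 → 16). Not NE.
(Hold, Bluff): Side A gets 19, best alternative 11; Side B gets 20, best alternative 16. No profitable deviation — NE.
(Push, Hold): Side A can switch to Walk (13 → 14). Not NE.
(Push, Push): Side A can switch to Hold (5 → 10). Not NE.
(Push, Walk): Side A can switch to Hold (11 → 20). Not NE.
(Bluff, Hold): Side A gets 18, best alternative 14; Side B gets 17, best alternative 12. No profitable deviation — NE.
(The remaining 8 profiles each have a profitable deviation by the same check.)

(Hold, Bluff); (Bluff, Hold)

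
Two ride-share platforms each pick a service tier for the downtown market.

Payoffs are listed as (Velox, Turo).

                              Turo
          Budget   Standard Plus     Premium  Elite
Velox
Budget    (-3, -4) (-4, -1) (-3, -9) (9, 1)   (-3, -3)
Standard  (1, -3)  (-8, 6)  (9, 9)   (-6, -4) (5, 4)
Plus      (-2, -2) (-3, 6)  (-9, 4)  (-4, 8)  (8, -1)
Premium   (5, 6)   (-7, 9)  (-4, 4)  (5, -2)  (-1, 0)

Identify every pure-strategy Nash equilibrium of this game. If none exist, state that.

(Budget, Budget): Velox can switch to Standard (-3 → 1). Not NE.
(Budget, Standard): Velox can switch to Plus (-4 → -3). Not NE.
(Budget, Plus): Velox can switch to Standard (-3 → 9). Not NE.
(Budget, Premium): Velox gets 9, best alternative 5; Turo gets 1, best alternative -1. No profitable deviation — NE.
(Budget, Elite): Velox can switch to Standard (-3 → 5). Not NE.
(Standard, Budget): Velox can switch to Premium (1 → 5). Not NE.
(Standard, Standard): Velox can switch to Budget (-8 → -4). Not NE.
(Standard, Plus): Velox gets 9, best alternative -3; Turo gets 9, best alternative 6. No profitable deviation — NE.
(Standard, Premium): Velox can switch to Budget (-6 → 9). Not NE.
(Standard, Elite): Velox can switch to Plus (5 → 8). Not NE.
(The remaining 10 profiles each have a profitable deviation by the same check.)

(Budget, Premium); (Standard, Plus)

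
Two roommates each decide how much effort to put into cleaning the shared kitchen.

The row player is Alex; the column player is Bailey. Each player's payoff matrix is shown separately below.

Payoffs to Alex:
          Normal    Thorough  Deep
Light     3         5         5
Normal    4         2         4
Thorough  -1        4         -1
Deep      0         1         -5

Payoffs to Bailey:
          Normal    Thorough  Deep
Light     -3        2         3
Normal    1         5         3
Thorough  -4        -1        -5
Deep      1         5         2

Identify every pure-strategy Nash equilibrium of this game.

For each player, find the best response to each opponent profile; mutual best responses are the pure NE.
Alex against Normal: payoffs 3, 4, -1, 0 → best response Normal.
Alex against Thorough: payoffs 5, 2, 4, 1 → best response Light.
Alex against Deep: payoffs 5, 4, -1, -5 → best response Light.
Bailey against Light: payoffs -3, 2, 3 → best response Deep.
Bailey against Normal: payoffs 1, 5, 3 → best response Thorough.
Bailey against Thorough: payoffs -4, -1, -5 → best response Thorough.
Bailey against Deep: payoffs 1, 5, 2 → best response Thorough.
Mutual best responses: (Light, Deep).

(Light, Deep)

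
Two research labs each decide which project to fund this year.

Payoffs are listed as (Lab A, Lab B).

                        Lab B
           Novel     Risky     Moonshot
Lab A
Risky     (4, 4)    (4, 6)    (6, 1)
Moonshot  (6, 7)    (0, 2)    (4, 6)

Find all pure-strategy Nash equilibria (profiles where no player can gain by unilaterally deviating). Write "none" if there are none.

(Risky, Risky), (Moonshot, Novel)

Lab A against Novel: payoffs 4, 6 → best response Moonshot.
Lab A against Risky: payoffs 4, 0 → best response Risky.
Lab A against Moonshot: payoffs 6, 4 → best response Risky.
Lab B against Risky: payoffs 4, 6, 1 → best response Risky.
Lab B against Moonshot: payoffs 7, 2, 6 → best response Novel.
Mutual best responses: (Risky, Risky); (Moonshot, Novel).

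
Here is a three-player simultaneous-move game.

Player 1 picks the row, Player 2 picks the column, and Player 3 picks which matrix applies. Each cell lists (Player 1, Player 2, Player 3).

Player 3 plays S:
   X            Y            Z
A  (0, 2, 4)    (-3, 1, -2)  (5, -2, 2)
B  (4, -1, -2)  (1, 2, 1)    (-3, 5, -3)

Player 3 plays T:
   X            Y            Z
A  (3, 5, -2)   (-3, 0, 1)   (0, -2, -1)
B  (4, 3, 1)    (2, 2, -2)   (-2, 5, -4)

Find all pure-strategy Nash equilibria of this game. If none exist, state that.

For each strategy profile, look for a profitable unilateral deviation.
(A, X, S): Player 1 can switch to B (0 → 4). Not NE.
(A, X, T): Player 1 can switch to B (3 → 4). Not NE.
(A, Y, S): Player 1 can switch to B (-3 → 1). Not NE.
(A, Y, T): Player 1 can switch to B (-3 → 2). Not NE.
(A, Z, S): Player 2 can switch to X (-2 → 2). Not NE.
(A, Z, T): Player 2 can switch to X (-2 → 5). Not NE.
(B, X, S): Player 2 can switch to Y (-1 → 2). Not NE.
(B, X, T): Player 2 can switch to Z (3 → 5). Not NE.
(B, Y, S): Player 2 can switch to Z (2 → 5). Not NE.
(B, Y, T): Player 2 can switch to X (2 → 3). Not NE.
(B, Z, S): Player 1 can switch to A (-3 → 5). Not NE.
(B, Z, T): Player 1 can switch to A (-2 → 0). Not NE.

This game has no pure Nash equilibrium.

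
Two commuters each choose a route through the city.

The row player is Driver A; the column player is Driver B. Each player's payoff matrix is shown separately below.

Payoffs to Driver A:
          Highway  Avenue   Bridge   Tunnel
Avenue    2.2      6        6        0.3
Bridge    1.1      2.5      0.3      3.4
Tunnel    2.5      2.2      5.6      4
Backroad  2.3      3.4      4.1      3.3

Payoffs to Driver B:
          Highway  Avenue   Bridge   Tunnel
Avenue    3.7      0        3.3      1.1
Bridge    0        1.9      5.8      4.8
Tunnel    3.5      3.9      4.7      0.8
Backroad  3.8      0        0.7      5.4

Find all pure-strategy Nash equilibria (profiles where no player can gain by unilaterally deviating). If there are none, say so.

(Avenue, Highway): Driver A can switch to Tunnel (2.2 → 2.5). Not NE.
(Avenue, Avenue): Driver B can switch to Highway (0 → 3.7). Not NE.
(Avenue, Bridge): Driver B can switch to Highway (3.3 → 3.7). Not NE.
(Avenue, Tunnel): Driver A can switch to Bridge (0.3 → 3.4). Not NE.
(Bridge, Highway): Driver A can switch to Avenue (1.1 → 2.2). Not NE.
(Bridge, Avenue): Driver A can switch to Avenue (2.5 → 6). Not NE.
(Bridge, Bridge): Driver A can switch to Avenue (0.3 → 6). Not NE.
(Bridge, Tunnel): Driver A can switch to Tunnel (3.4 → 4). Not NE.
(Tunnel, Highway): Driver B can switch to Avenue (3.5 → 3.9). Not NE.
(Tunnel, Avenue): Driver A can switch to Avenue (2.2 → 6). Not NE.
(The remaining 6 profiles each have a profitable deviation by the same check.)

No pure-strategy Nash equilibrium.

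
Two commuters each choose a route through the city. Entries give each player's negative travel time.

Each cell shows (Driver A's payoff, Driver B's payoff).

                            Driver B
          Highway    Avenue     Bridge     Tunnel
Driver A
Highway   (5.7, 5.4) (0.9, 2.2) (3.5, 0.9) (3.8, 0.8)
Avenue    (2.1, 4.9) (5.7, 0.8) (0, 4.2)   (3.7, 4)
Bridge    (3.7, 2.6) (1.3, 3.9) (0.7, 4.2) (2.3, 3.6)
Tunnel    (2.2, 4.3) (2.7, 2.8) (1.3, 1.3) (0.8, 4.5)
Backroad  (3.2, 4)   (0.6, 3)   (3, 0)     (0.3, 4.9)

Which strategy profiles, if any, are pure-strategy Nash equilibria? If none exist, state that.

(Highway, Highway)

For each strategy profile, look for a profitable unilateral deviation.
(Highway, Highway): Driver A gets 5.7, best alternative 3.7; Driver B gets 5.4, best alternative 2.2. No profitable deviation — NE.
(Highway, Avenue): Driver A can switch to Avenue (0.9 → 5.7). Not NE.
(Highway, Bridge): Driver B can switch to Highway (0.9 → 5.4). Not NE.
(Highway, Tunnel): Driver B can switch to Highway (0.8 → 5.4). Not NE.
(Avenue, Highway): Driver A can switch to Highway (2.1 → 5.7). Not NE.
(Avenue, Avenue): Driver B can switch to Highway (0.8 → 4.9). Not NE.
(Avenue, Bridge): Driver A can switch to Highway (0 → 3.5). Not NE.
(Avenue, Tunnel): Driver A can switch to Highway (3.7 → 3.8). Not NE.
(Bridge, Highway): Driver A can switch to Highway (3.7 → 5.7). Not NE.
(Bridge, Avenue): Driver A can switch to Avenue (1.3 → 5.7). Not NE.
(Bridge, Bridge): Driver A can switch to Highway (0.7 → 3.5). Not NE.
(The remaining 9 profiles each have a profitable deviation by the same check.)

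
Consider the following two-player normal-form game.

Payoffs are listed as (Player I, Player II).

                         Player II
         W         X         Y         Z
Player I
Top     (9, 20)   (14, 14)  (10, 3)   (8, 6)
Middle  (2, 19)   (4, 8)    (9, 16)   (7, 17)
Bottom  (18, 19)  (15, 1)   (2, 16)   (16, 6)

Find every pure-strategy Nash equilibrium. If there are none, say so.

Player I against W: payoffs 9, 2, 18 → best response Bottom.
Player I against X: payoffs 14, 4, 15 → best response Bottom.
Player I against Y: payoffs 10, 9, 2 → best response Top.
Player I against Z: payoffs 8, 7, 16 → best response Bottom.
Player II against Top: payoffs 20, 14, 3, 6 → best response W.
Player II against Middle: payoffs 19, 8, 16, 17 → best response W.
Player II against Bottom: payoffs 19, 1, 16, 6 → best response W.
Mutual best responses: (Bottom, W).

The unique pure-strategy Nash equilibrium is (Bottom, W).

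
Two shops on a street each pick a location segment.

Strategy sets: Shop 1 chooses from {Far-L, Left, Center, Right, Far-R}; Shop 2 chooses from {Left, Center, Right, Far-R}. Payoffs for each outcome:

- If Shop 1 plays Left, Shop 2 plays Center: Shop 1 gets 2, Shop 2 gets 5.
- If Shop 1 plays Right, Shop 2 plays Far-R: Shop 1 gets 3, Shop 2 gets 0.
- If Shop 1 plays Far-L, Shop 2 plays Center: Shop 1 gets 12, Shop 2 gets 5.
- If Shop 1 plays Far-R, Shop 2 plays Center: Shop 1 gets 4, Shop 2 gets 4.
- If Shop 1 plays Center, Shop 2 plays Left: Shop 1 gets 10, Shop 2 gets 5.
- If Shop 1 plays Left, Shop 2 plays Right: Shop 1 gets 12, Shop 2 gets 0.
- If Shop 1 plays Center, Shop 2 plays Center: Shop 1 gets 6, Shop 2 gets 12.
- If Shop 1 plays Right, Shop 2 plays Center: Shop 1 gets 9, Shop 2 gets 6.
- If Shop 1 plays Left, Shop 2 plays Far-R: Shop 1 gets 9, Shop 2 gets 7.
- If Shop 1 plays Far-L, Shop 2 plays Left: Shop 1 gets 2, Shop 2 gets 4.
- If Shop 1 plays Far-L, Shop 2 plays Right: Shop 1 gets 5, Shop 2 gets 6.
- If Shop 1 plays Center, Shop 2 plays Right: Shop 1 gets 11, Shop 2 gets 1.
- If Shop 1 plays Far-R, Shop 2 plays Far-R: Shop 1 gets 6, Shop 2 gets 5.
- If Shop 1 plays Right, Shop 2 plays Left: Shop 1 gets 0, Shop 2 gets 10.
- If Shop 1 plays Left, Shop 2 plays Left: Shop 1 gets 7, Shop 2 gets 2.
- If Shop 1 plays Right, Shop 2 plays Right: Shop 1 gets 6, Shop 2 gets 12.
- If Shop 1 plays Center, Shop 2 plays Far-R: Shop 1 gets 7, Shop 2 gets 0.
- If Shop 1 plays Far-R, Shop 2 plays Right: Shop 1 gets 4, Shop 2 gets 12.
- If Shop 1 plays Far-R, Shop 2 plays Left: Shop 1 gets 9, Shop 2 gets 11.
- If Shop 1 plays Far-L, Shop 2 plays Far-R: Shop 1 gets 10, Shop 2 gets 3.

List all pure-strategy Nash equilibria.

There is no pure-strategy Nash equilibrium.

For each player, find the best response to each opponent profile; mutual best responses are the pure NE.
Shop 1 against Left: payoffs 2, 7, 10, 0, 9 → best response Center.
Shop 1 against Center: payoffs 12, 2, 6, 9, 4 → best response Far-L.
Shop 1 against Right: payoffs 5, 12, 11, 6, 4 → best response Left.
Shop 1 against Far-R: payoffs 10, 9, 7, 3, 6 → best response Far-L.
Shop 2 against Far-L: payoffs 4, 5, 6, 3 → best response Right.
Shop 2 against Left: payoffs 2, 5, 0, 7 → best response Far-R.
Shop 2 against Center: payoffs 5, 12, 1, 0 → best response Center.
Shop 2 against Right: payoffs 10, 6, 12, 0 → best response Right.
Shop 2 against Far-R: payoffs 11, 4, 12, 5 → best response Right.
No profile is a mutual best response for all players.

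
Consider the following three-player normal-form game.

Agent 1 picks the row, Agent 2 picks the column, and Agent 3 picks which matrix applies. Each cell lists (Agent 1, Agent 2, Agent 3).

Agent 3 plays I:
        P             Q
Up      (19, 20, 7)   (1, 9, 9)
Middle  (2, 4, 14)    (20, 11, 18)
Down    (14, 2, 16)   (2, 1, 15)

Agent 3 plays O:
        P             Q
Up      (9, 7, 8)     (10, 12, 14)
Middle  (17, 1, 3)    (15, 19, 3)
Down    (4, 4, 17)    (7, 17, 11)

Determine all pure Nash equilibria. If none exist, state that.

(Middle, Q, I)

Mark each player's best response to every combination of opponents' strategies; a profile where every player is best-responding is a pure Nash equilibrium.
Agent 1 against (P, I): payoffs 19, 2, 14 → best response Up.
Agent 1 against (P, O): payoffs 9, 17, 4 → best response Middle.
Agent 1 against (Q, I): payoffs 1, 20, 2 → best response Middle.
Agent 1 against (Q, O): payoffs 10, 15, 7 → best response Middle.
Agent 2 against (Up, I): payoffs 20, 9 → best response P.
Agent 2 against (Up, O): payoffs 7, 12 → best response Q.
Agent 2 against (Middle, I): payoffs 4, 11 → best response Q.
Agent 2 against (Middle, O): payoffs 1, 19 → best response Q.
Agent 2 against (Down, I): payoffs 2, 1 → best response P.
Agent 2 against (Down, O): payoffs 4, 17 → best response Q.
Agent 3 against (Up, P): payoffs 7, 8 → best response O.
Agent 3 against (Up, Q): payoffs 9, 14 → best response O.
Agent 3 against (Middle, P): payoffs 14, 3 → best response I.
Agent 3 against (Middle, Q): payoffs 18, 3 → best response I.
Agent 3 against (Down, P): payoffs 16, 17 → best response O.
Agent 3 against (Down, Q): payoffs 15, 11 → best response I.
Mutual best responses: (Middle, Q, I).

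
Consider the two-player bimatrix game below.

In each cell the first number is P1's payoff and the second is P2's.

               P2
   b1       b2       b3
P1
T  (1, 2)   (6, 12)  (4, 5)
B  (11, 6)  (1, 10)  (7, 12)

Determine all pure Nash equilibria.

The pure Nash equilibria are (T, b2) and (B, b3).

P1 against b1: payoffs 1, 11 → best response B.
P1 against b2: payoffs 6, 1 → best response T.
P1 against b3: payoffs 4, 7 → best response B.
P2 against T: payoffs 2, 12, 5 → best response b2.
P2 against B: payoffs 6, 10, 12 → best response b3.
Mutual best responses: (T, b2); (B, b3).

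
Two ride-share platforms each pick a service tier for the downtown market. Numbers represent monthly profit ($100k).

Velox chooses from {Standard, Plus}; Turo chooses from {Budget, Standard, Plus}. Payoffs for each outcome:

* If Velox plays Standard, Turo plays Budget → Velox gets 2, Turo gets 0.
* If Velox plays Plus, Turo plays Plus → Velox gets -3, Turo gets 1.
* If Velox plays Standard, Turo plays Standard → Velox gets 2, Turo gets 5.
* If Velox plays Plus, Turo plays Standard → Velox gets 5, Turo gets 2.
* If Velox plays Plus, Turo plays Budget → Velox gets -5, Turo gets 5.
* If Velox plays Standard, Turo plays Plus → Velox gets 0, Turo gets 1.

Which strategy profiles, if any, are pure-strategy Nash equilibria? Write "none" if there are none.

none

Velox against Budget: payoffs 2, -5 → best response Standard.
Velox against Standard: payoffs 2, 5 → best response Plus.
Velox against Plus: payoffs 0, -3 → best response Standard.
Turo against Standard: payoffs 0, 5, 1 → best response Standard.
Turo against Plus: payoffs 5, 2, 1 → best response Budget.
No profile is a mutual best response for all players.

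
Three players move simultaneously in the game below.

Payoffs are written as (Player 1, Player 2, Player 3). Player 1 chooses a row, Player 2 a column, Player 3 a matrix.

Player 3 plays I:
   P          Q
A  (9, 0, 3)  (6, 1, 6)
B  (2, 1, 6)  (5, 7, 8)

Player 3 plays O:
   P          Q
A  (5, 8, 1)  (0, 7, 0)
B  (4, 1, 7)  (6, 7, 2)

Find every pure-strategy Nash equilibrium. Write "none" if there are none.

(A, P, I): Player 2 can switch to Q (0 → 1). Not NE.
(A, P, O): Player 3 can switch to I (1 → 3). Not NE.
(A, Q, I): Player 1 gets 6, best alternative 5; Player 2 gets 1, best alternative 0; Player 3 gets 6, best alternative 0. No profitable deviation — NE.
(A, Q, O): Player 1 can switch to B (0 → 6). Not NE.
(B, P, I): Player 1 can switch to A (2 → 9). Not NE.
(B, P, O): Player 1 can switch to A (4 → 5). Not NE.
(B, Q, I): Player 1 can switch to A (5 → 6). Not NE.
(B, Q, O): Player 3 can switch to I (2 → 8). Not NE.

The unique pure-strategy Nash equilibrium is (A, Q, I).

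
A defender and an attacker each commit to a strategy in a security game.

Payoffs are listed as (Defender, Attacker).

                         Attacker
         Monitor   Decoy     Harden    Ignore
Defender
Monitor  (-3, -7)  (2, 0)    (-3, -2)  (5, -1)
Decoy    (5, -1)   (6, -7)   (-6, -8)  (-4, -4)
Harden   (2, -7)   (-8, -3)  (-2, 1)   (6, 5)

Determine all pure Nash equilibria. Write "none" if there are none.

(Decoy, Monitor), (Harden, Ignore)

For each player, find the best response to each opponent profile; mutual best responses are the pure NE.
Defender against Monitor: payoffs -3, 5, 2 → best response Decoy.
Defender against Decoy: payoffs 2, 6, -8 → best response Decoy.
Defender against Harden: payoffs -3, -6, -2 → best response Harden.
Defender against Ignore: payoffs 5, -4, 6 → best response Harden.
Attacker against Monitor: payoffs -7, 0, -2, -1 → best response Decoy.
Attacker against Decoy: payoffs -1, -7, -8, -4 → best response Monitor.
Attacker against Harden: payoffs -7, -3, 1, 5 → best response Ignore.
Mutual best responses: (Decoy, Monitor); (Harden, Ignore).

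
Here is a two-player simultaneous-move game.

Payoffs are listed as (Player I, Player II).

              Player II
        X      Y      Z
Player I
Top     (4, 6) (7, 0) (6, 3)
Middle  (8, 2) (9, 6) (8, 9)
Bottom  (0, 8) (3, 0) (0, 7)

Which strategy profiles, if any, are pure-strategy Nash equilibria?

(Top, X): Player I can switch to Middle (4 → 8). Not NE.
(Top, Y): Player I can switch to Middle (7 → 9). Not NE.
(Top, Z): Player I can switch to Middle (6 → 8). Not NE.
(Middle, X): Player II can switch to Y (2 → 6). Not NE.
(Middle, Y): Player II can switch to Z (6 → 9). Not NE.
(Middle, Z): Player I gets 8, best alternative 6; Player II gets 9, best alternative 6. No profitable deviation — NE.
(Bottom, X): Player I can switch to Top (0 → 4). Not NE.
(Bottom, Y): Player I can switch to Top (3 → 7). Not NE.
(Bottom, Z): Player I can switch to Top (0 → 6). Not NE.

Pure NE: (Middle, Z)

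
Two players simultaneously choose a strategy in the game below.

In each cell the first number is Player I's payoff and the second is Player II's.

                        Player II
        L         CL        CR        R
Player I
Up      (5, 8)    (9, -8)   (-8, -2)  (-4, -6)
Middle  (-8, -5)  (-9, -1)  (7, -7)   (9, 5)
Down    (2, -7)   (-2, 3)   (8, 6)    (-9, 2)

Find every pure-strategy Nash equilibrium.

Player I against L: payoffs 5, -8, 2 → best response Up.
Player I against CL: payoffs 9, -9, -2 → best response Up.
Player I against CR: payoffs -8, 7, 8 → best response Down.
Player I against R: payoffs -4, 9, -9 → best response Middle.
Player II against Up: payoffs 8, -8, -2, -6 → best response L.
Player II against Middle: payoffs -5, -1, -7, 5 → best response R.
Player II against Down: payoffs -7, 3, 6, 2 → best response CR.
Mutual best responses: (Up, L); (Middle, R); (Down, CR).

(Up, L) and (Middle, R) and (Down, CR)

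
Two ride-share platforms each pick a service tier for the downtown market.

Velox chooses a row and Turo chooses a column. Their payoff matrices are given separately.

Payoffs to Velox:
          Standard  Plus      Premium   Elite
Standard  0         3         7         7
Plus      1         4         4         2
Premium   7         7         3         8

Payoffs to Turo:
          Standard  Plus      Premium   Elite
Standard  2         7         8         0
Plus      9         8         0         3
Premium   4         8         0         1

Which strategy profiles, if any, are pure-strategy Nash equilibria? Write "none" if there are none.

Velox against Standard: payoffs 0, 1, 7 → best response Premium.
Velox against Plus: payoffs 3, 4, 7 → best response Premium.
Velox against Premium: payoffs 7, 4, 3 → best response Standard.
Velox against Elite: payoffs 7, 2, 8 → best response Premium.
Turo against Standard: payoffs 2, 7, 8, 0 → best response Premium.
Turo against Plus: payoffs 9, 8, 0, 3 → best response Standard.
Turo against Premium: payoffs 4, 8, 0, 1 → best response Plus.
Mutual best responses: (Standard, Premium); (Premium, Plus).

Pure-strategy Nash equilibria: (Standard, Premium); (Premium, Plus)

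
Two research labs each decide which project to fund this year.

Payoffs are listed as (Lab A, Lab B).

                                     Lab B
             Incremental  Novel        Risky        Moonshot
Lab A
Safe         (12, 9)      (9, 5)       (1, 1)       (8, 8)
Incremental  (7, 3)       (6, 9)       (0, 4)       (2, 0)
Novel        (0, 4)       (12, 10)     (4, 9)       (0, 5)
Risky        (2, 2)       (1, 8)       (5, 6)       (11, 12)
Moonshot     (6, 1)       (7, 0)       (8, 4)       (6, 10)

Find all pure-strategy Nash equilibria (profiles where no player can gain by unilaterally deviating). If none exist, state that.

Lab A against Incremental: payoffs 12, 7, 0, 2, 6 → best response Safe.
Lab A against Novel: payoffs 9, 6, 12, 1, 7 → best response Novel.
Lab A against Risky: payoffs 1, 0, 4, 5, 8 → best response Moonshot.
Lab A against Moonshot: payoffs 8, 2, 0, 11, 6 → best response Risky.
Lab B against Safe: payoffs 9, 5, 1, 8 → best response Incremental.
Lab B against Incremental: payoffs 3, 9, 4, 0 → best response Novel.
Lab B against Novel: payoffs 4, 10, 9, 5 → best response Novel.
Lab B against Risky: payoffs 2, 8, 6, 12 → best response Moonshot.
Lab B against Moonshot: payoffs 1, 0, 4, 10 → best response Moonshot.
Mutual best responses: (Safe, Incremental); (Novel, Novel); (Risky, Moonshot).

(Safe, Incremental); (Novel, Novel); (Risky, Moonshot)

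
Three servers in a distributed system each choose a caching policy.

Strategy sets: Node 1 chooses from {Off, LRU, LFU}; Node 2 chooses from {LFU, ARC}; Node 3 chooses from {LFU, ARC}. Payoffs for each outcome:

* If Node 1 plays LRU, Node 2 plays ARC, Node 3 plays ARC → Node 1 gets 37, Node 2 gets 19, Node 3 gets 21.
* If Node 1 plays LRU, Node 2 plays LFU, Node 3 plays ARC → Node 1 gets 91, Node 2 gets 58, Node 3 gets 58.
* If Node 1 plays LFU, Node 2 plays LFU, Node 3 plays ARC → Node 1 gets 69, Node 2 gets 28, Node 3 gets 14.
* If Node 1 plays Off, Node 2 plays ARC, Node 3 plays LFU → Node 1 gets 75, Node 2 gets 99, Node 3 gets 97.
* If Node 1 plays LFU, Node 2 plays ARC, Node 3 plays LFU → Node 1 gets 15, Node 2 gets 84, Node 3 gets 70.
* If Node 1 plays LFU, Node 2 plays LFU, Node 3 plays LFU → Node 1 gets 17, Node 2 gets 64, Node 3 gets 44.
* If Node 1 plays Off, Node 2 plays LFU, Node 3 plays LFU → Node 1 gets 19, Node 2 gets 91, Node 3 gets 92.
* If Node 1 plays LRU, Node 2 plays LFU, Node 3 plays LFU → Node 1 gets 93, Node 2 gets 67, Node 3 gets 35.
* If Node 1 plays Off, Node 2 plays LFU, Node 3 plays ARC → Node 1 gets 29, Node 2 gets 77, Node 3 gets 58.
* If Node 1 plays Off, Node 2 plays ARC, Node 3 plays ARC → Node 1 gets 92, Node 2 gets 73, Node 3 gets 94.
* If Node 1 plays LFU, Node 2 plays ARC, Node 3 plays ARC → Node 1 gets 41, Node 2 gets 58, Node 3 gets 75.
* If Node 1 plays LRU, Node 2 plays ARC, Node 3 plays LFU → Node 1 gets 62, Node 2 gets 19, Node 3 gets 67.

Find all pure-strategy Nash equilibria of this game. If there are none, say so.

(Off, ARC, LFU); (LRU, LFU, ARC)

Check each profile: it is a Nash equilibrium iff no player can strictly gain by switching unilaterally.
(Off, LFU, LFU): Node 1 can switch to LRU (19 → 93). Not NE.
(Off, LFU, ARC): Node 1 can switch to LRU (29 → 91). Not NE.
(Off, ARC, LFU): Node 1 gets 75, best alternative 62; Node 2 gets 99, best alternative 91; Node 3 gets 97, best alternative 94. No profitable deviation — NE.
(Off, ARC, ARC): Node 2 can switch to LFU (73 → 77). Not NE.
(LRU, LFU, LFU): Node 3 can switch to ARC (35 → 58). Not NE.
(LRU, LFU, ARC): Node 1 gets 91, best alternative 69; Node 2 gets 58, best alternative 19; Node 3 gets 58, best alternative 35. No profitable deviation — NE.
(LRU, ARC, LFU): Node 1 can switch to Off (62 → 75). Not NE.
(LRU, ARC, ARC): Node 1 can switch to Off (37 → 92). Not NE.
(LFU, LFU, LFU): Node 1 can switch to Off (17 → 19). Not NE.
(LFU, LFU, ARC): Node 1 can switch to LRU (69 → 91). Not NE.
(The remaining 2 profiles each have a profitable deviation by the same check.)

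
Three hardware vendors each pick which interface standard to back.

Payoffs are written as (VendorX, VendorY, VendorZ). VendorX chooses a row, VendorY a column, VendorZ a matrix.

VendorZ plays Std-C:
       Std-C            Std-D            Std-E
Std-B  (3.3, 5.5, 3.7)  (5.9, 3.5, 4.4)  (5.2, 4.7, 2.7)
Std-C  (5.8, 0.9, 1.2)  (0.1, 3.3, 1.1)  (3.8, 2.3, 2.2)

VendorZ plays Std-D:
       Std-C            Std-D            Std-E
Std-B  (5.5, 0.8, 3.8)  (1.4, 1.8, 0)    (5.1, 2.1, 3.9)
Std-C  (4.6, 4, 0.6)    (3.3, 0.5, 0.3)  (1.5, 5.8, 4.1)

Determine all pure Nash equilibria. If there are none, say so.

VendorX against (Std-C, Std-C): payoffs 3.3, 5.8 → best response Std-C.
VendorX against (Std-C, Std-D): payoffs 5.5, 4.6 → best response Std-B.
VendorX against (Std-D, Std-C): payoffs 5.9, 0.1 → best response Std-B.
VendorX against (Std-D, Std-D): payoffs 1.4, 3.3 → best response Std-C.
VendorX against (Std-E, Std-C): payoffs 5.2, 3.8 → best response Std-B.
VendorX against (Std-E, Std-D): payoffs 5.1, 1.5 → best response Std-B.
VendorY against (Std-B, Std-C): payoffs 5.5, 3.5, 4.7 → best response Std-C.
VendorY against (Std-B, Std-D): payoffs 0.8, 1.8, 2.1 → best response Std-E.
VendorY against (Std-C, Std-C): payoffs 0.9, 3.3, 2.3 → best response Std-D.
VendorY against (Std-C, Std-D): payoffs 4, 0.5, 5.8 → best response Std-E.
VendorZ against (Std-B, Std-C): payoffs 3.7, 3.8 → best response Std-D.
VendorZ against (Std-B, Std-D): payoffs 4.4, 0 → best response Std-C.
VendorZ against (Std-B, Std-E): payoffs 2.7, 3.9 → best response Std-D.
VendorZ against (Std-C, Std-C): payoffs 1.2, 0.6 → best response Std-C.
VendorZ against (Std-C, Std-D): payoffs 1.1, 0.3 → best response Std-C.
VendorZ against (Std-C, Std-E): payoffs 2.2, 4.1 → best response Std-D.
Mutual best responses: (Std-B, Std-E, Std-D).

(Std-B, Std-E, Std-D)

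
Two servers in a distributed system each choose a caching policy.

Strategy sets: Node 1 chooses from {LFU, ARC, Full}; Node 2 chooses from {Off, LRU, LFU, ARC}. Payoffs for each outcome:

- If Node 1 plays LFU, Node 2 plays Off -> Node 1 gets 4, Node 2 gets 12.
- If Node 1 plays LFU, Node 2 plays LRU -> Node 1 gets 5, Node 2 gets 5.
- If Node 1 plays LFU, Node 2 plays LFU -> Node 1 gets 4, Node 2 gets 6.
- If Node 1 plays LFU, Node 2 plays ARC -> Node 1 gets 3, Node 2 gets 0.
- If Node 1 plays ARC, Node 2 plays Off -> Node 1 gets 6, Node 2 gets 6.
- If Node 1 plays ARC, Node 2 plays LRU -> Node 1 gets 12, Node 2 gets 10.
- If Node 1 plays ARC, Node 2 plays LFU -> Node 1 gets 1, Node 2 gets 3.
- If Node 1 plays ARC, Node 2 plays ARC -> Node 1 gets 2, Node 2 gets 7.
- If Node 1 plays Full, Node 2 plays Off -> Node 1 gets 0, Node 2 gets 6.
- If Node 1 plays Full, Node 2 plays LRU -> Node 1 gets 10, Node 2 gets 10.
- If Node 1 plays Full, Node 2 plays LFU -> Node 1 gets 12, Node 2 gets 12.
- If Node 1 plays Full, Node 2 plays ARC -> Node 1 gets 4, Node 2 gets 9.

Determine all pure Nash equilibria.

Node 1 against Off: payoffs 4, 6, 0 → best response ARC.
Node 1 against LRU: payoffs 5, 12, 10 → best response ARC.
Node 1 against LFU: payoffs 4, 1, 12 → best response Full.
Node 1 against ARC: payoffs 3, 2, 4 → best response Full.
Node 2 against LFU: payoffs 12, 5, 6, 0 → best response Off.
Node 2 against ARC: payoffs 6, 10, 3, 7 → best response LRU.
Node 2 against Full: payoffs 6, 10, 12, 9 → best response LFU.
Mutual best responses: (ARC, LRU); (Full, LFU).

Pure-strategy Nash equilibria: (ARC, LRU); (Full, LFU)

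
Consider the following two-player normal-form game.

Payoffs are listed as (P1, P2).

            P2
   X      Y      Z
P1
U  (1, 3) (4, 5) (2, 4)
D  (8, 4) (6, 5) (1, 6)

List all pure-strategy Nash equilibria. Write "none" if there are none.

(U, X): P1 can switch to D (1 → 8). Not NE.
(U, Y): P1 can switch to D (4 → 6). Not NE.
(U, Z): P2 can switch to Y (4 → 5). Not NE.
(D, X): P2 can switch to Y (4 → 5). Not NE.
(D, Y): P2 can switch to Z (5 → 6). Not NE.
(D, Z): P1 can switch to U (1 → 2). Not NE.

This game has no pure Nash equilibrium.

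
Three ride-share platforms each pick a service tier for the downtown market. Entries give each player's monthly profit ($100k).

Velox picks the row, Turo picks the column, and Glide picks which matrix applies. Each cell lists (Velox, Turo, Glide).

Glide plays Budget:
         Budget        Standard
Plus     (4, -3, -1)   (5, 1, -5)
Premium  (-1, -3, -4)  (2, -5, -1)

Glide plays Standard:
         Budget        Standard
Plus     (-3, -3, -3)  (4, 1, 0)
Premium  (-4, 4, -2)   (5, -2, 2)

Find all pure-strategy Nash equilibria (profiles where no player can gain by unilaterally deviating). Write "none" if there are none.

(Plus, Budget, Budget): Turo can switch to Standard (-3 → 1). Not NE.
(Plus, Budget, Standard): Turo can switch to Standard (-3 → 1). Not NE.
(Plus, Standard, Budget): Glide can switch to Standard (-5 → 0). Not NE.
(Plus, Standard, Standard): Velox can switch to Premium (4 → 5). Not NE.
(Premium, Budget, Budget): Velox can switch to Plus (-1 → 4). Not NE.
(Premium, Budget, Standard): Velox can switch to Plus (-4 → -3). Not NE.
(Premium, Standard, Budget): Velox can switch to Plus (2 → 5). Not NE.
(Premium, Standard, Standard): Turo can switch to Budget (-2 → 4). Not NE.

none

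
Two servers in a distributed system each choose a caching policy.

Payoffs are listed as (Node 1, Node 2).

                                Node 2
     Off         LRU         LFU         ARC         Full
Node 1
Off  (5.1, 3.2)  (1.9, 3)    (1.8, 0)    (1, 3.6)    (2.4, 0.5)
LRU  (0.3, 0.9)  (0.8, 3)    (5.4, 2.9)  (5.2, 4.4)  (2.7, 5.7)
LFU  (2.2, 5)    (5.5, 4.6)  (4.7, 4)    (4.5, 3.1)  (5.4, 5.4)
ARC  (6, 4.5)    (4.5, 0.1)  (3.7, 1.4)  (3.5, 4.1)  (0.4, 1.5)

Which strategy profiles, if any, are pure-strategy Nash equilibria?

Node 1 against Off: payoffs 5.1, 0.3, 2.2, 6 → best response ARC.
Node 1 against LRU: payoffs 1.9, 0.8, 5.5, 4.5 → best response LFU.
Node 1 against LFU: payoffs 1.8, 5.4, 4.7, 3.7 → best response LRU.
Node 1 against ARC: payoffs 1, 5.2, 4.5, 3.5 → best response LRU.
Node 1 against Full: payoffs 2.4, 2.7, 5.4, 0.4 → best response LFU.
Node 2 against Off: payoffs 3.2, 3, 0, 3.6, 0.5 → best response ARC.
Node 2 against LRU: payoffs 0.9, 3, 2.9, 4.4, 5.7 → best response Full.
Node 2 against LFU: payoffs 5, 4.6, 4, 3.1, 5.4 → best response Full.
Node 2 against ARC: payoffs 4.5, 0.1, 1.4, 4.1, 1.5 → best response Off.
Mutual best responses: (LFU, Full); (ARC, Off).

(LFU, Full) and (ARC, Off)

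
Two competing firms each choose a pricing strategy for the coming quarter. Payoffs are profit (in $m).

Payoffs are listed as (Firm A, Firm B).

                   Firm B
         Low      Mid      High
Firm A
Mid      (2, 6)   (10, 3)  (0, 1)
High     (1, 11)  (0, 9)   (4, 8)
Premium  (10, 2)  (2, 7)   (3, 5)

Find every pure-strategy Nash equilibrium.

No pure-strategy Nash equilibrium.

Mark each player's best response to every combination of opponents' strategies; a profile where every player is best-responding is a pure Nash equilibrium.
Firm A against Low: payoffs 2, 1, 10 → best response Premium.
Firm A against Mid: payoffs 10, 0, 2 → best response Mid.
Firm A against High: payoffs 0, 4, 3 → best response High.
Firm B against Mid: payoffs 6, 3, 1 → best response Low.
Firm B against High: payoffs 11, 9, 8 → best response Low.
Firm B against Premium: payoffs 2, 7, 5 → best response Mid.
No profile is a mutual best response for all players.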